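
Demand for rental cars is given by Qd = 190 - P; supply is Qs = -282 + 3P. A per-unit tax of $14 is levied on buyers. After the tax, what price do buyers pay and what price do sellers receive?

Buyers pay $128.5, sellers receive $114.5

Pre-tax equilibrium: P* = 118, Q* = 72.
Tax on buyers shifts demand to Qd = 190 − 1(P + 14) = 176 - P.
176 - P = -282 + 3P gives seller price Ps = 114.5; buyers pay Pb = 114.5 + 14 = 128.5.
New quantity: Q = 190 − 1(128.5) = 61.5.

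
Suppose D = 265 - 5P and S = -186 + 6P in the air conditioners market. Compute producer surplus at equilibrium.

Producer surplus = 300

Equilibrium: 265 - 5P = -186 + 6P gives P* = 41, Q* = 60.
Supply starts at P = 31 (where S = 0).
PS = ½(41 − 31)(60) = 300.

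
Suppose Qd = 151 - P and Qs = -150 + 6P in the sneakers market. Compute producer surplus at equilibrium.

Producer surplus = 972

Equilibrium: 151 - P = -150 + 6P gives P* = 43, Q* = 108.
Supply starts at P = 25 (where Qs = 0).
PS = ½(43 − 25)(108) = 972.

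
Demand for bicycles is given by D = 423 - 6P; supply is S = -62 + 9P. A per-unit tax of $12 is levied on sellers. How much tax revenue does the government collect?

Tax revenue = 2229.6

Pre-tax equilibrium: P* = 97/3, Q* = 229.
Tax on sellers shifts supply to S = -62 + 9(P − 12) = -170 + 9P.
423 - 6P = -170 + 9P gives buyer price Pb = 593/15; sellers receive Ps = 593/15 − 12 = 413/15.
New quantity: Q = 423 − 6(593/15) = 185.8.
Revenue = 12 × 185.8 = 2229.6.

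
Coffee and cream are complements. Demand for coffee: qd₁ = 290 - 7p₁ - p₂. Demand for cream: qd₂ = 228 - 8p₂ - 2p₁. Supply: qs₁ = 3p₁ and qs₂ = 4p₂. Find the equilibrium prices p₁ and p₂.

Market 1: 290 - 7p₁ - p₂ = 3p₁ → 10p₁ + p₂ = 290.
Market 2: 12p₂ + 2p₁ = 228.
Eliminating p₂: 12×(1) − 1×(2) gives 118p₁ = 3252, so p₁ = 1626/59.
Back-substitute into (2): p₂ = (228 − 2×1626/59) / 12 = 850/59.

p₁ = 1626/59, p₂ = 850/59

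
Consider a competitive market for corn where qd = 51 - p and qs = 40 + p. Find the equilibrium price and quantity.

p* = 5.5, q* = 45.5

Set qd = qs: 51 - p = 40 + p.
11 = 2p, so p* = 5.5.
q* = 51 − 1(5.5) = 45.5.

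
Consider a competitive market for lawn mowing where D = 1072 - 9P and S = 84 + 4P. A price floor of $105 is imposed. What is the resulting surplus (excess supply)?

Surplus = 377

Equilibrium price would be P* = 76, so the floor at 105 binds.
At P = 105: D = 127, S = 504.
Surplus = 504 − 127 = 377.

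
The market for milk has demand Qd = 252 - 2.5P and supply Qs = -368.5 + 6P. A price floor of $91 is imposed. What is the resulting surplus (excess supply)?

Equilibrium price would be P* = 73, so the floor at 91 binds.
At P = 91: Qd = 24.5, Qs = 177.5.
Surplus = 177.5 − 24.5 = 153.

Surplus = 153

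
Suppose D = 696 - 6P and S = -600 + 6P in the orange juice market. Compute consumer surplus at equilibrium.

Consumer surplus = 192

Equilibrium: 696 - 6P = -600 + 6P gives P* = 108, Q* = 48.
Demand choke price (D = 0): P = 116.
CS = ½(116 − 108)(48) = 192.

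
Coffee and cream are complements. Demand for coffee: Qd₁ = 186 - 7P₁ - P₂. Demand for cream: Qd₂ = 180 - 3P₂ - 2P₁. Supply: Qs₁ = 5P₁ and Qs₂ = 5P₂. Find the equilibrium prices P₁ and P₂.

P₁ = 654/47, P₂ = 894/47

Market 1: 186 - 7P₁ - P₂ = 5P₁ → 12P₁ + P₂ = 186.
Market 2: 8P₂ + 2P₁ = 180.
Eliminating P₂: 8×(1) − 1×(2) gives 94P₁ = 1308, so P₁ = 654/47.
Back-substitute into (2): P₂ = (180 − 2×654/47) / 8 = 894/47.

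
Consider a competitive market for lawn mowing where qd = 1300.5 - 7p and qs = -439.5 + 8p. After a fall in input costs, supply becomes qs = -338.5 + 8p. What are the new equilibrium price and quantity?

p' = 1639/15, q' = 16069/30

Original equilibrium: p* = 116, q* = 488.5.
New equilibrium: 1300.5 - 7p = -338.5 + 8p, so 1639 = 15p and p' = 1639/15; q' = 1300.5 − 7(1639/15) = 16069/30.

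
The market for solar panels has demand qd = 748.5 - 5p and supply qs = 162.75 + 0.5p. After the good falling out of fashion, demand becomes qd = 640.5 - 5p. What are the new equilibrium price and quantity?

Original equilibrium: p* = 106.5, q* = 216.
New equilibrium: 640.5 - 5p = 162.75 + 0.5p, so 477.75 = 5.5p and p' = 1911/22; q' = 640.5 − 5(1911/22) = 2268/11.

p' = 1911/22, q' = 2268/11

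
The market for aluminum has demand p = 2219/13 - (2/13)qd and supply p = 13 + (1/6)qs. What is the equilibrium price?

p* = 95

Set the two price expressions equal: 2219/13 - (2/13)q = 13 + (1/6)q.
2050/13 = (25/78)q, so q* = 492.
p* = 2219/13 − (2/13)(492) = 95.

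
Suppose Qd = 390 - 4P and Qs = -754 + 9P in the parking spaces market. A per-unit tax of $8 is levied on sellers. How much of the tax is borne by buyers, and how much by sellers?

Buyers bear 72/13, sellers bear 32/13

Pre-tax equilibrium: P* = 88, Q* = 38.
Tax on sellers shifts supply to Qs = -754 + 9(P − 8) = -826 + 9P.
390 - 4P = -826 + 9P gives buyer price Pb = 1216/13; sellers receive Ps = 1216/13 − 8 = 1112/13.
New quantity: Q = 390 − 4(1216/13) = 206/13.
Buyer burden = 1216/13 − 88 = 72/13; seller burden = 88 − 1112/13 = 32/13.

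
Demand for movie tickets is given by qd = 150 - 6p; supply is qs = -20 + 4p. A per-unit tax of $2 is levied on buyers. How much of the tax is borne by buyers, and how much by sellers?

Pre-tax equilibrium: p* = 17, q* = 48.
Tax on buyers shifts demand to qd = 150 − 6(p + 2) = 138 - 6p.
138 - 6p = -20 + 4p gives seller price ps = 15.8; buyers pay pb = 15.8 + 2 = 17.8.
New quantity: q = 150 − 6(17.8) = 43.2.
Buyer burden = 17.8 − 17 = 0.8; seller burden = 17 − 15.8 = 1.2.

Buyers bear $0.8, sellers bear $1.2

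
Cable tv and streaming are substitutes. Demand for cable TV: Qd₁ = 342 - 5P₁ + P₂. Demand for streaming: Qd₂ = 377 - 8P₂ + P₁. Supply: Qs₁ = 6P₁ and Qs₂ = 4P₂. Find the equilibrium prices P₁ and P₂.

P₁ = 4481/131, P₂ = 4489/131

Market 1: 342 - 5P₁ + P₂ = 6P₁ → 11P₁ - P₂ = 342.
Market 2: 12P₂ - P₁ = 377.
Eliminating P₂: 12×(1) + 1×(2) gives 131P₁ = 4481, so P₁ = 4481/131.
Back-substitute into (2): P₂ = (377 + 1×4481/131) / 12 = 4489/131.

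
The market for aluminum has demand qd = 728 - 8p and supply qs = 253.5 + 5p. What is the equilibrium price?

p* = 36.5

Set qd = qs: 728 - 8p = 253.5 + 5p.
474.5 = 13p, so p* = 36.5.
q* = 728 − 8(36.5) = 436.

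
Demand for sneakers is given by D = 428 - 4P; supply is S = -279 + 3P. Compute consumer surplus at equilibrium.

Consumer surplus = 72

Equilibrium: 428 - 4P = -279 + 3P gives P* = 101, Q* = 24.
Demand choke price (D = 0): P = 107.
CS = ½(107 − 101)(24) = 72.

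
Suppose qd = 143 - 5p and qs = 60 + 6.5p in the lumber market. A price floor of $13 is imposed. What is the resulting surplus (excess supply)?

Surplus = 66.5

Equilibrium price would be p* = 166/23, so the floor at 13 binds.
At p = 13: qd = 78, qs = 144.5.
Surplus = 144.5 − 78 = 66.5.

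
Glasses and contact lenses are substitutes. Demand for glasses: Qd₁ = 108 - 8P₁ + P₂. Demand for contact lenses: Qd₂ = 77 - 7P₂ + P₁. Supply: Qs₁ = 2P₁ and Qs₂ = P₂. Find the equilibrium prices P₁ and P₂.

P₁ = 941/79, P₂ = 878/79

Market 1: 108 - 8P₁ + P₂ = 2P₁ → 10P₁ - P₂ = 108.
Market 2: 8P₂ - P₁ = 77.
Eliminating P₂: 8×(1) + 1×(2) gives 79P₁ = 941, so P₁ = 941/79.
Back-substitute into (2): P₂ = (77 + 1×941/79) / 8 = 878/79.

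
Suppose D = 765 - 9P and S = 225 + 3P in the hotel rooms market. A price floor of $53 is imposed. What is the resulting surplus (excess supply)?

Equilibrium price would be P* = 45, so the floor at 53 binds.
At P = 53: D = 288, S = 384.
Surplus = 384 − 288 = 96.

Surplus = 96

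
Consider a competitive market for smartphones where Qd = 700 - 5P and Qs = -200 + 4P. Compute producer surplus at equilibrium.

Equilibrium: 700 - 5P = -200 + 4P gives P* = 100, Q* = 200.
Supply starts at P = 50 (where Qs = 0).
PS = ½(100 − 50)(200) = 5000.

Producer surplus = 5000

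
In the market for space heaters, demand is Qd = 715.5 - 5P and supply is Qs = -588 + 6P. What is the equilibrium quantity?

Set Qd = Qs: 715.5 - 5P = -588 + 6P.
1303.5 = 11P, so P* = 118.5.
Q* = 715.5 − 5(118.5) = 123.

Q* = 123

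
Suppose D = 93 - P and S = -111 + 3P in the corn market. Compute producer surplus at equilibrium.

Equilibrium: 93 - P = -111 + 3P gives P* = 51, Q* = 42.
Supply starts at P = 37 (where S = 0).
PS = ½(51 − 37)(42) = 294.

Producer surplus = 294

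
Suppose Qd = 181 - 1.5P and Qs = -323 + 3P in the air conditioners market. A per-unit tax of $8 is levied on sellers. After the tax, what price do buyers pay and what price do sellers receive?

Buyers pay 352/3, sellers receive 328/3

Pre-tax equilibrium: P* = 112, Q* = 13.
Tax on sellers shifts supply to Qs = -323 + 3(P − 8) = -347 + 3P.
181 - 1.5P = -347 + 3P gives buyer price Pb = 352/3; sellers receive Ps = 352/3 − 8 = 328/3.
New quantity: Q = 181 − 1.5(352/3) = 5.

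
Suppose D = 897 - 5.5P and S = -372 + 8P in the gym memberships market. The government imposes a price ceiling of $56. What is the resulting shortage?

Equilibrium price would be P* = 94, so the ceiling at 56 binds.
At P = 56: D = 897 − 5.5(56) = 589, S = -372 + 8(56) = 76.
Shortage = 589 − 76 = 513.

Shortage = 513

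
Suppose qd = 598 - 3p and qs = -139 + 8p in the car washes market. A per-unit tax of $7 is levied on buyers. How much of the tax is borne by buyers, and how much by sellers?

Pre-tax equilibrium: p* = 67, q* = 397.
Tax on buyers shifts demand to qd = 598 − 3(p + 7) = 577 - 3p.
577 - 3p = -139 + 8p gives seller price ps = 716/11; buyers pay pb = 716/11 + 7 = 793/11.
New quantity: q = 598 − 3(793/11) = 4199/11.
Buyer burden = 793/11 − 67 = 56/11; seller burden = 67 − 716/11 = 21/11.

Buyers bear 56/11, sellers bear 21/11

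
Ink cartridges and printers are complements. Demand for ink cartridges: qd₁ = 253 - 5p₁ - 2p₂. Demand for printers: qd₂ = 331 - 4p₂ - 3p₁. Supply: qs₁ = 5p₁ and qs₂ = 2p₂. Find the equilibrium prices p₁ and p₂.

p₁ = 428/27, p₂ = 2551/54

Market 1: 253 - 5p₁ - 2p₂ = 5p₁ → 10p₁ + 2p₂ = 253.
Market 2: 6p₂ + 3p₁ = 331.
Eliminating p₂: 6×(1) − 2×(2) gives 54p₁ = 856, so p₁ = 428/27.
Back-substitute into (2): p₂ = (331 − 3×428/27) / 6 = 2551/54.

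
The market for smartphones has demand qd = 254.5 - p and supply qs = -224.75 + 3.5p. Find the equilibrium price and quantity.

p* = 106.5, q* = 148

Set qd = qs: 254.5 - p = -224.75 + 3.5p.
479.25 = 4.5p, so p* = 106.5.
q* = 254.5 − 1(106.5) = 148.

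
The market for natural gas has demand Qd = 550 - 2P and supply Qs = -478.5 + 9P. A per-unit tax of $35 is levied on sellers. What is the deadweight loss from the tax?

Deadweight loss = 11025/11

Pre-tax equilibrium: P* = 93.5, Q* = 363.
Tax on sellers shifts supply to Qs = -478.5 + 9(P − 35) = -793.5 + 9P.
550 - 2P = -793.5 + 9P gives buyer price Pb = 2687/22; sellers receive Ps = 2687/22 − 35 = 1917/22.
New quantity: Q = 550 − 2(2687/22) = 3363/11.
DWL = ½ × 35 × (363 − 3363/11) = 11025/11.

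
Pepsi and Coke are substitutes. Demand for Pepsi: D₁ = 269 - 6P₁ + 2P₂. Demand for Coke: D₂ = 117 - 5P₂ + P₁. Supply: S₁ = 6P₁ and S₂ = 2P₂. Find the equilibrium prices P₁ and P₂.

P₁ = 2117/82, P₂ = 1673/82

Market 1: 269 - 6P₁ + 2P₂ = 6P₁ → 12P₁ - 2P₂ = 269.
Market 2: 7P₂ - P₁ = 117.
Eliminating P₂: 7×(1) + 2×(2) gives 82P₁ = 2117, so P₁ = 2117/82.
Back-substitute into (2): P₂ = (117 + 1×2117/82) / 7 = 1673/82.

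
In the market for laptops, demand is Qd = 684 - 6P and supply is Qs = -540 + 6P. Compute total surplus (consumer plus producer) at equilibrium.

Equilibrium: 684 - 6P = -540 + 6P gives P* = 102, Q* = 72.
Demand choke price: P = 114; supply starts at P = 90.
CS = ½(114 − 102)(72) = 432; PS = ½(102 − 90)(72) = 432.

Total surplus = 864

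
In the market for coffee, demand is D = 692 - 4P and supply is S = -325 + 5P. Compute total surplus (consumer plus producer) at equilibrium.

Total surplus = 12960

Equilibrium: 692 - 4P = -325 + 5P gives P* = 113, Q* = 240.
Demand choke price: P = 173; supply starts at P = 65.
CS = ½(173 − 113)(240) = 7200; PS = ½(113 − 65)(240) = 5760.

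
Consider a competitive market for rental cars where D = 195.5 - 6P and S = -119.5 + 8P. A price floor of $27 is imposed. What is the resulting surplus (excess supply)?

Equilibrium price would be P* = 22.5, so the floor at 27 binds.
At P = 27: D = 33.5, S = 96.5.
Surplus = 96.5 − 33.5 = 63.

Surplus = 63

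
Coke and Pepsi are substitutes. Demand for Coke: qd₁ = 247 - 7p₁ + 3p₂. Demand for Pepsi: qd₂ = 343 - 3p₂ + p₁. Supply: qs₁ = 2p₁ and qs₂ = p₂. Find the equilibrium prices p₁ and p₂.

Market 1: 247 - 7p₁ + 3p₂ = 2p₁ → 9p₁ - 3p₂ = 247.
Market 2: 4p₂ - p₁ = 343.
Eliminating p₂: 4×(1) + 3×(2) gives 33p₁ = 2017, so p₁ = 2017/33.
Back-substitute into (2): p₂ = (343 + 1×2017/33) / 4 = 3334/33.

p₁ = 2017/33, p₂ = 3334/33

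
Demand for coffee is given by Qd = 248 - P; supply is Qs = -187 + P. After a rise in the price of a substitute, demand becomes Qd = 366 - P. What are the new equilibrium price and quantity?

P' = 276.5, Q' = 89.5

Original equilibrium: P* = 217.5, Q* = 30.5.
New equilibrium: 366 - P = -187 + P, so 553 = 2P and P' = 276.5; Q' = 366 − 1(276.5) = 89.5.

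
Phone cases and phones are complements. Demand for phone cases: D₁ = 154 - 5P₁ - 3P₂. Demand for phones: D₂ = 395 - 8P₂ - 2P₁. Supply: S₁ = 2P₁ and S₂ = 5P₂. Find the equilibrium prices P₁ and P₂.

P₁ = 817/85, P₂ = 2457/85

Market 1: 154 - 5P₁ - 3P₂ = 2P₁ → 7P₁ + 3P₂ = 154.
Market 2: 13P₂ + 2P₁ = 395.
Eliminating P₂: 13×(1) − 3×(2) gives 85P₁ = 817, so P₁ = 817/85.
Back-substitute into (2): P₂ = (395 − 2×817/85) / 13 = 2457/85.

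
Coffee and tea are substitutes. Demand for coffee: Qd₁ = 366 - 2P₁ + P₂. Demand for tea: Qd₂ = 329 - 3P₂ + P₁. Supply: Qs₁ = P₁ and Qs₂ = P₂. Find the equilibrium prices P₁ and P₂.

Market 1: 366 - 2P₁ + P₂ = P₁ → 3P₁ - P₂ = 366.
Market 2: 4P₂ - P₁ = 329.
Eliminating P₂: 4×(1) + 1×(2) gives 11P₁ = 1793, so P₁ = 163.
Back-substitute into (2): P₂ = (329 + 1×163) / 4 = 123.

P₁ = 163, P₂ = 123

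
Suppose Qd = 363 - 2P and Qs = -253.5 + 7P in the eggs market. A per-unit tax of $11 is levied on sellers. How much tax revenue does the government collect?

Pre-tax equilibrium: P* = 68.5, Q* = 226.
Tax on sellers shifts supply to Qs = -253.5 + 7(P − 11) = -330.5 + 7P.
363 - 2P = -330.5 + 7P gives buyer price Pb = 1387/18; sellers receive Ps = 1387/18 − 11 = 1189/18.
New quantity: Q = 363 − 2(1387/18) = 1880/9.
Revenue = 11 × 1880/9 = 20680/9.

Tax revenue = 20680/9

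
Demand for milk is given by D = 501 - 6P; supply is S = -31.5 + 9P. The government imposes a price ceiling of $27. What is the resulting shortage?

Shortage = 127.5

Equilibrium price would be P* = 35.5, so the ceiling at 27 binds.
At P = 27: D = 501 − 6(27) = 339, S = -31.5 + 9(27) = 211.5.
Shortage = 339 − 211.5 = 127.5.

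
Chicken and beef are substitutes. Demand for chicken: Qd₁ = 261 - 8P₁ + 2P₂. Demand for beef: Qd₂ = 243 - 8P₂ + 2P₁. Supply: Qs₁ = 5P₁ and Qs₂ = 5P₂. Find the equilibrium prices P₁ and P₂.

Market 1: 261 - 8P₁ + 2P₂ = 5P₁ → 13P₁ - 2P₂ = 261.
Market 2: 13P₂ - 2P₁ = 243.
Eliminating P₂: 13×(1) + 2×(2) gives 165P₁ = 3879, so P₁ = 1293/55.
Back-substitute into (2): P₂ = (243 + 2×1293/55) / 13 = 1227/55.

P₁ = 1293/55, P₂ = 1227/55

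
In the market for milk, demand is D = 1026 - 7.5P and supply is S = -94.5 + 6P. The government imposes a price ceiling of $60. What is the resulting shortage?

Equilibrium price would be P* = 83, so the ceiling at 60 binds.
At P = 60: D = 1026 − 7.5(60) = 576, S = -94.5 + 6(60) = 265.5.
Shortage = 576 − 265.5 = 310.5.

Shortage = 310.5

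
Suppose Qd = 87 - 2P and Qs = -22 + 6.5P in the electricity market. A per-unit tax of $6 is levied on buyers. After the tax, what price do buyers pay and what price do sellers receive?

Buyers pay 296/17, sellers receive 194/17

Pre-tax equilibrium: P* = 218/17, Q* = 1043/17.
Tax on buyers shifts demand to Qd = 87 − 2(P + 6) = 75 - 2P.
75 - 2P = -22 + 6.5P gives seller price Ps = 194/17; buyers pay Pb = 194/17 + 6 = 296/17.
New quantity: Q = 87 − 2(296/17) = 887/17.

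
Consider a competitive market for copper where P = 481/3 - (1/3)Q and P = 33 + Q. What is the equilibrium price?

Set the two price expressions equal: 481/3 - (1/3)Q = 33 + Q.
382/3 = (4/3)Q, so Q* = 95.5.
P* = 481/3 − (1/3)(95.5) = 128.5.

P* = 128.5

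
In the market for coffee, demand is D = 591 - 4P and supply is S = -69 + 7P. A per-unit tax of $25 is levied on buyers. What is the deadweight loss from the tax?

Deadweight loss = 8750/11

Pre-tax equilibrium: P* = 60, Q* = 351.
Tax on buyers shifts demand to D = 591 − 4(P + 25) = 491 - 4P.
491 - 4P = -69 + 7P gives seller price Ps = 560/11; buyers pay Pb = 560/11 + 25 = 835/11.
New quantity: Q = 591 − 4(835/11) = 3161/11.
DWL = ½ × 25 × (351 − 3161/11) = 8750/11.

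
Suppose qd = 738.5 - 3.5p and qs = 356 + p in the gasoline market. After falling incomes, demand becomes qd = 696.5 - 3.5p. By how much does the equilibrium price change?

Original equilibrium: p* = 85, q* = 441.
New equilibrium: 696.5 - 3.5p = 356 + p, so 340.5 = 4.5p and p' = 227/3; q' = 696.5 − 3.5(227/3) = 1295/3.
Change in price: 227/3 − 85 = -28/3.

Δp = -28/3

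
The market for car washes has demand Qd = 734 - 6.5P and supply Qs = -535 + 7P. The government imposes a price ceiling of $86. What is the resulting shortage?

Shortage = 108

Equilibrium price would be P* = 94, so the ceiling at 86 binds.
At P = 86: Qd = 734 − 6.5(86) = 175, Qs = -535 + 7(86) = 67.
Shortage = 175 − 67 = 108.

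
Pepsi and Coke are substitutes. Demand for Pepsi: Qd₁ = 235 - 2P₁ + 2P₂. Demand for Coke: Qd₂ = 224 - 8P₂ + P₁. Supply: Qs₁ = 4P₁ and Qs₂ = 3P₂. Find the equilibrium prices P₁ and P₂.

P₁ = 47.390625, P₂ = 24.671875

Market 1: 235 - 2P₁ + 2P₂ = 4P₁ → 6P₁ - 2P₂ = 235.
Market 2: 11P₂ - P₁ = 224.
Eliminating P₂: 11×(1) + 2×(2) gives 64P₁ = 3033, so P₁ = 47.390625.
Back-substitute into (2): P₂ = (224 + 1×47.390625) / 11 = 24.671875.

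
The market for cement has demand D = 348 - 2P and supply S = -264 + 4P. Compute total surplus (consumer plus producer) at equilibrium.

Equilibrium: 348 - 2P = -264 + 4P gives P* = 102, Q* = 144.
Demand choke price: P = 174; supply starts at P = 66.
CS = ½(174 − 102)(144) = 5184; PS = ½(102 − 66)(144) = 2592.

Total surplus = 7776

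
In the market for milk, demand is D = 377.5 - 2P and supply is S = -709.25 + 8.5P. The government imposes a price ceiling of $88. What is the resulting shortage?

Equilibrium price would be P* = 103.5, so the ceiling at 88 binds.
At P = 88: D = 377.5 − 2(88) = 201.5, S = -709.25 + 8.5(88) = 38.75.
Shortage = 201.5 − 38.75 = 162.75.

Shortage = 162.75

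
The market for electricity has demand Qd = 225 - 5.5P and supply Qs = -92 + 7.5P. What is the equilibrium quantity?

Set Qd = Qs: 225 - 5.5P = -92 + 7.5P.
317 = 13P, so P* = 317/13.
Q* = 225 − 5.5(317/13) = 2363/26.

Q* = 2363/26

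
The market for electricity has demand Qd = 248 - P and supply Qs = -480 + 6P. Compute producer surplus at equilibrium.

Producer surplus = 1728

Equilibrium: 248 - P = -480 + 6P gives P* = 104, Q* = 144.
Supply starts at P = 80 (where Qs = 0).
PS = ½(104 − 80)(144) = 1728.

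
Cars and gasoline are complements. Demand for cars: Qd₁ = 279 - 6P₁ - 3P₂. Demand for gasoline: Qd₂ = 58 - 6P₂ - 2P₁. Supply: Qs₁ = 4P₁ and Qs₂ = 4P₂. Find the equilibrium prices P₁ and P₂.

Market 1: 279 - 6P₁ - 3P₂ = 4P₁ → 10P₁ + 3P₂ = 279.
Market 2: 10P₂ + 2P₁ = 58.
Eliminating P₂: 10×(1) − 3×(2) gives 94P₁ = 2616, so P₁ = 1308/47.
Back-substitute into (2): P₂ = (58 − 2×1308/47) / 10 = 11/47.

P₁ = 1308/47, P₂ = 11/47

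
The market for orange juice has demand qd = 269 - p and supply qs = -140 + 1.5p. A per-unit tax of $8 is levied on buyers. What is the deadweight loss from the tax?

Deadweight loss = 19.2

Pre-tax equilibrium: p* = 163.6, q* = 105.4.
Tax on buyers shifts demand to qd = 269 − 1(p + 8) = 261 - p.
261 - p = -140 + 1.5p gives seller price ps = 160.4; buyers pay pb = 160.4 + 8 = 168.4.
New quantity: q = 269 − 1(168.4) = 100.6.
DWL = ½ × 8 × (105.4 − 100.6) = 19.2.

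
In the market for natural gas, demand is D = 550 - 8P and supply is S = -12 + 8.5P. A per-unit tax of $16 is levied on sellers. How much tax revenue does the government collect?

Pre-tax equilibrium: P* = 1124/33, Q* = 9158/33.
Tax on sellers shifts supply to S = -12 + 8.5(P − 16) = -148 + 8.5P.
550 - 8P = -148 + 8.5P gives buyer price Pb = 1396/33; sellers receive Ps = 1396/33 − 16 = 868/33.
New quantity: Q = 550 − 8(1396/33) = 6982/33.
Revenue = 16 × 6982/33 = 111712/33.

Tax revenue = 111712/33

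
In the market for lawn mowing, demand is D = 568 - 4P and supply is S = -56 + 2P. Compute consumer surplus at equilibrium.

Consumer surplus = 2888

Equilibrium: 568 - 4P = -56 + 2P gives P* = 104, Q* = 152.
Demand choke price (D = 0): P = 142.
CS = ½(142 − 104)(152) = 2888.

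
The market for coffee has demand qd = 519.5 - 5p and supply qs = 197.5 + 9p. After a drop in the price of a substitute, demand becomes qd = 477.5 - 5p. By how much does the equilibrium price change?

Original equilibrium: p* = 23, q* = 404.5.
New equilibrium: 477.5 - 5p = 197.5 + 9p, so 280 = 14p and p' = 20; q' = 477.5 − 5(20) = 377.5.
Change in price: 20 − 23 = -3.

Δp = -3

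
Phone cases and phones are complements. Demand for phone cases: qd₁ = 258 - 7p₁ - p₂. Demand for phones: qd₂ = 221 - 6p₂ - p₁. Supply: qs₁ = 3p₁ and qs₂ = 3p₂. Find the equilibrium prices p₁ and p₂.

Market 1: 258 - 7p₁ - p₂ = 3p₁ → 10p₁ + p₂ = 258.
Market 2: 9p₂ + p₁ = 221.
Eliminating p₂: 9×(1) − 1×(2) gives 89p₁ = 2101, so p₁ = 2101/89.
Back-substitute into (2): p₂ = (221 − 1×2101/89) / 9 = 1952/89.

p₁ = 2101/89, p₂ = 1952/89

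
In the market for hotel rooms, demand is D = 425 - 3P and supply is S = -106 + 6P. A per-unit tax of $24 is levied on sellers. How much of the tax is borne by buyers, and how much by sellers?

Pre-tax equilibrium: P* = 59, Q* = 248.
Tax on sellers shifts supply to S = -106 + 6(P − 24) = -250 + 6P.
425 - 3P = -250 + 6P gives buyer price Pb = 75; sellers receive Ps = 75 − 24 = 51.
New quantity: Q = 425 − 3(75) = 200.
Buyer burden = 75 − 59 = 16; seller burden = 59 − 51 = 8.

Buyers bear $16, sellers bear $8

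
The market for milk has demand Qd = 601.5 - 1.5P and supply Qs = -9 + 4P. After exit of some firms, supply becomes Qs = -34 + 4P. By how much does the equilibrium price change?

ΔP = 50/11

Original equilibrium: P* = 111, Q* = 435.
New equilibrium: 601.5 - 1.5P = -34 + 4P, so 635.5 = 5.5P and P' = 1271/11; Q' = 601.5 − 1.5(1271/11) = 4710/11.
Change in price: 1271/11 − 111 = 50/11.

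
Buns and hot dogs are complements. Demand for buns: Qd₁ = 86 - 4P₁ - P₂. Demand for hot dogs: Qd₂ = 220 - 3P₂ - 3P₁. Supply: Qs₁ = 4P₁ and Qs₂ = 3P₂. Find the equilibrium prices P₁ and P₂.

Market 1: 86 - 4P₁ - P₂ = 4P₁ → 8P₁ + P₂ = 86.
Market 2: 6P₂ + 3P₁ = 220.
Eliminating P₂: 6×(1) − 1×(2) gives 45P₁ = 296, so P₁ = 296/45.
Back-substitute into (2): P₂ = (220 − 3×296/45) / 6 = 1502/45.

P₁ = 296/45, P₂ = 1502/45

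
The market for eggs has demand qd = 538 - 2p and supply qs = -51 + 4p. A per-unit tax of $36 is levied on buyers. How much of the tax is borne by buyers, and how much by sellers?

Buyers bear $24, sellers bear $12

Pre-tax equilibrium: p* = 589/6, q* = 1025/3.
Tax on buyers shifts demand to qd = 538 − 2(p + 36) = 466 - 2p.
466 - 2p = -51 + 4p gives seller price ps = 517/6; buyers pay pb = 517/6 + 36 = 733/6.
New quantity: q = 538 − 2(733/6) = 881/3.
Buyer burden = 733/6 − 589/6 = 24; seller burden = 589/6 − 517/6 = 12.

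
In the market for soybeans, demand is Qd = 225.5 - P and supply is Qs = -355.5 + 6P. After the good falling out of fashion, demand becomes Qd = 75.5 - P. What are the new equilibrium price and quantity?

P' = 431/7, Q' = 195/14

Original equilibrium: P* = 83, Q* = 142.5.
New equilibrium: 75.5 - P = -355.5 + 6P, so 431 = 7P and P' = 431/7; Q' = 75.5 − 1(431/7) = 195/14.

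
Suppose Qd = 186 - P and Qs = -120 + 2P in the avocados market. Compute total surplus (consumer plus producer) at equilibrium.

Equilibrium: 186 - P = -120 + 2P gives P* = 102, Q* = 84.
Demand choke price: P = 186; supply starts at P = 60.
CS = ½(186 − 102)(84) = 3528; PS = ½(102 − 60)(84) = 1764.

Total surplus = 5292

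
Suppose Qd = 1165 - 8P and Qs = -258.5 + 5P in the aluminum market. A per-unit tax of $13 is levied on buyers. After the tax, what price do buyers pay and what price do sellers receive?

Buyers pay $114.5, sellers receive $101.5

Pre-tax equilibrium: P* = 109.5, Q* = 289.
Tax on buyers shifts demand to Qd = 1165 − 8(P + 13) = 1061 - 8P.
1061 - 8P = -258.5 + 5P gives seller price Ps = 101.5; buyers pay Pb = 101.5 + 13 = 114.5.
New quantity: Q = 1165 − 8(114.5) = 249.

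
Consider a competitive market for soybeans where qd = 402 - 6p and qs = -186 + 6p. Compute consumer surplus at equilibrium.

Equilibrium: 402 - 6p = -186 + 6p gives p* = 49, q* = 108.
Demand choke price (qd = 0): p = 67.
CS = ½(67 − 49)(108) = 972.

Consumer surplus = 972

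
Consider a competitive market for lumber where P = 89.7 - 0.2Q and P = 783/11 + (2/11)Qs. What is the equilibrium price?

Set the two price expressions equal: 89.7 - 0.2Q = 783/11 + (2/11)Q.
2037/110 = (21/55)Q, so Q* = 48.5.
P* = 89.7 − (0.2)(48.5) = 80.

P* = 80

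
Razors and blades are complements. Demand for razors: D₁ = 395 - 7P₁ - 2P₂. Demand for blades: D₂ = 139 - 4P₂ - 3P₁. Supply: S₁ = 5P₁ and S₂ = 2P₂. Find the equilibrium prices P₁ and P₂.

P₁ = 1046/33, P₂ = 161/22

Market 1: 395 - 7P₁ - 2P₂ = 5P₁ → 12P₁ + 2P₂ = 395.
Market 2: 6P₂ + 3P₁ = 139.
Eliminating P₂: 6×(1) − 2×(2) gives 66P₁ = 2092, so P₁ = 1046/33.
Back-substitute into (2): P₂ = (139 − 3×1046/33) / 6 = 161/22.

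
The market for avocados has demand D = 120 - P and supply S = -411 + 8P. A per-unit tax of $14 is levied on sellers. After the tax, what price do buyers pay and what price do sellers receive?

Pre-tax equilibrium: P* = 59, Q* = 61.
Tax on sellers shifts supply to S = -411 + 8(P − 14) = -523 + 8P.
120 - P = -523 + 8P gives buyer price Pb = 643/9; sellers receive Ps = 643/9 − 14 = 517/9.
New quantity: Q = 120 − 1(643/9) = 437/9.

Buyers pay 643/9, sellers receive 517/9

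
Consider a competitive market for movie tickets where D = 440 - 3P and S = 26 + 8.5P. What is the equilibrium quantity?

Q* = 332

Set D = S: 440 - 3P = 26 + 8.5P.
414 = 11.5P, so P* = 36.
Q* = 440 − 3(36) = 332.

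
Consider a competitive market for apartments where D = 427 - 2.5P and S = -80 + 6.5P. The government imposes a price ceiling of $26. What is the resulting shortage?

Equilibrium price would be P* = 169/3, so the ceiling at 26 binds.
At P = 26: D = 427 − 2.5(26) = 362, S = -80 + 6.5(26) = 89.
Shortage = 362 − 89 = 273.

Shortage = 273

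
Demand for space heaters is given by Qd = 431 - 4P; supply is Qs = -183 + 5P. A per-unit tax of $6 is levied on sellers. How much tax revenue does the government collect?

Pre-tax equilibrium: P* = 614/9, Q* = 1423/9.
Tax on sellers shifts supply to Qs = -183 + 5(P − 6) = -213 + 5P.
431 - 4P = -213 + 5P gives buyer price Pb = 644/9; sellers receive Ps = 644/9 − 6 = 590/9.
New quantity: Q = 431 − 4(644/9) = 1303/9.
Revenue = 6 × 1303/9 = 2606/3.

Tax revenue = 2606/3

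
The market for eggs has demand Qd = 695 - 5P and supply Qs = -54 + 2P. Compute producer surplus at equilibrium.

Equilibrium: 695 - 5P = -54 + 2P gives P* = 107, Q* = 160.
Supply starts at P = 27 (where Qs = 0).
PS = ½(107 − 27)(160) = 6400.

Producer surplus = 6400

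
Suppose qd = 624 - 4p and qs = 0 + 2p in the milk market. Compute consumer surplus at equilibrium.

Consumer surplus = 5408

Equilibrium: 624 - 4p = 0 + 2p gives p* = 104, q* = 208.
Demand choke price (qd = 0): p = 156.
CS = ½(156 − 104)(208) = 5408.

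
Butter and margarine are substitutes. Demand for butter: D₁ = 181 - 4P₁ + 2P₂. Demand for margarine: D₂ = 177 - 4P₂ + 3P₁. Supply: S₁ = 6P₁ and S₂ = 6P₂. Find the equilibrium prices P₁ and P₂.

Market 1: 181 - 4P₁ + 2P₂ = 6P₁ → 10P₁ - 2P₂ = 181.
Market 2: 10P₂ - 3P₁ = 177.
Eliminating P₂: 10×(1) + 2×(2) gives 94P₁ = 2164, so P₁ = 1082/47.
Back-substitute into (2): P₂ = (177 + 3×1082/47) / 10 = 2313/94.

P₁ = 1082/47, P₂ = 2313/94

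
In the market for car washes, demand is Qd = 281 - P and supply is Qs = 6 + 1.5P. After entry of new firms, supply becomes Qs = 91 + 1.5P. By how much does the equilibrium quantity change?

Original equilibrium: P* = 110, Q* = 171.
New equilibrium: 281 - P = 91 + 1.5P, so 190 = 2.5P and P' = 76; Q' = 281 − 1(76) = 205.
Change in quantity: 205 − 171 = 34.

ΔQ = 34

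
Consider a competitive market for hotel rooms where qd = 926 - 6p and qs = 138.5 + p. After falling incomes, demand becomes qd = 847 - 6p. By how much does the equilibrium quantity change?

Δq = -79/7

Original equilibrium: p* = 112.5, q* = 251.
New equilibrium: 847 - 6p = 138.5 + p, so 708.5 = 7p and p' = 1417/14; q' = 847 − 6(1417/14) = 1678/7.
Change in quantity: 1678/7 − 251 = -79/7.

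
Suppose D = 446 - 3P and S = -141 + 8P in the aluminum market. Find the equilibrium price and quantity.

P* = 587/11, Q* = 3145/11

Set D = S: 446 - 3P = -141 + 8P.
587 = 11P, so P* = 587/11.
Q* = 446 − 3(587/11) = 3145/11.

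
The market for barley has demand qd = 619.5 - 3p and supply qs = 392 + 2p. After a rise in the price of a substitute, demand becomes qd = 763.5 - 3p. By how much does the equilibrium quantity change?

Δq = 57.6

Original equilibrium: p* = 45.5, q* = 483.
New equilibrium: 763.5 - 3p = 392 + 2p, so 371.5 = 5p and p' = 74.3; q' = 763.5 − 3(74.3) = 540.6.
Change in quantity: 540.6 − 483 = 57.6.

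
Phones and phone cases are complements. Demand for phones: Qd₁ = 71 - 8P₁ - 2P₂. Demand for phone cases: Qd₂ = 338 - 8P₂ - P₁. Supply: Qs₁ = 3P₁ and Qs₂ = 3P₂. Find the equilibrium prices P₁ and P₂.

Market 1: 71 - 8P₁ - 2P₂ = 3P₁ → 11P₁ + 2P₂ = 71.
Market 2: 11P₂ + P₁ = 338.
Eliminating P₂: 11×(1) − 2×(2) gives 119P₁ = 105, so P₁ = 15/17.
Back-substitute into (2): P₂ = (338 − 1×15/17) / 11 = 521/17.

P₁ = 15/17, P₂ = 521/17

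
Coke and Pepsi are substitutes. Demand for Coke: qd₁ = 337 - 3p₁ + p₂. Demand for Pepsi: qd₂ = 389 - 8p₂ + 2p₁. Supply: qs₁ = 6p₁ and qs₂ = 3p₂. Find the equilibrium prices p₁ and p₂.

p₁ = 4096/97, p₂ = 4175/97

Market 1: 337 - 3p₁ + p₂ = 6p₁ → 9p₁ - p₂ = 337.
Market 2: 11p₂ - 2p₁ = 389.
Eliminating p₂: 11×(1) + 1×(2) gives 97p₁ = 4096, so p₁ = 4096/97.
Back-substitute into (2): p₂ = (389 + 2×4096/97) / 11 = 4175/97.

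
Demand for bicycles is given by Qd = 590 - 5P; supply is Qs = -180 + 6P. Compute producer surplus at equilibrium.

Equilibrium: 590 - 5P = -180 + 6P gives P* = 70, Q* = 240.
Supply starts at P = 30 (where Qs = 0).
PS = ½(70 − 30)(240) = 4800.

Producer surplus = 4800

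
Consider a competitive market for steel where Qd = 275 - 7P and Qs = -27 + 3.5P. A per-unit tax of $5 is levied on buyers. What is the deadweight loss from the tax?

Deadweight loss = 175/6

Pre-tax equilibrium: P* = 604/21, Q* = 221/3.
Tax on buyers shifts demand to Qd = 275 − 7(P + 5) = 240 - 7P.
240 - 7P = -27 + 3.5P gives seller price Ps = 178/7; buyers pay Pb = 178/7 + 5 = 213/7.
New quantity: Q = 275 − 7(213/7) = 62.
DWL = ½ × 5 × (221/3 − 62) = 175/6.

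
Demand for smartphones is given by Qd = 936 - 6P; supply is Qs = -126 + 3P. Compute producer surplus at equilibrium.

Equilibrium: 936 - 6P = -126 + 3P gives P* = 118, Q* = 228.
Supply starts at P = 42 (where Qs = 0).
PS = ½(118 − 42)(228) = 8664.

Producer surplus = 8664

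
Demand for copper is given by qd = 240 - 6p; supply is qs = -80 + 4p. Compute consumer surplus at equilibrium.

Equilibrium: 240 - 6p = -80 + 4p gives p* = 32, q* = 48.
Demand choke price (qd = 0): p = 40.
CS = ½(40 − 32)(48) = 192.

Consumer surplus = 192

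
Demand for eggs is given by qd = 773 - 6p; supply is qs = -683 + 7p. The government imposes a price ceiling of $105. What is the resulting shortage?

Shortage = 91

Equilibrium price would be p* = 112, so the ceiling at 105 binds.
At p = 105: qd = 773 − 6(105) = 143, qs = -683 + 7(105) = 52.
Shortage = 143 − 52 = 91.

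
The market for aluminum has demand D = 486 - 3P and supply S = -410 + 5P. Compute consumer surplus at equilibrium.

Consumer surplus = 3750

Equilibrium: 486 - 3P = -410 + 5P gives P* = 112, Q* = 150.
Demand choke price (D = 0): P = 162.
CS = ½(162 − 112)(150) = 3750.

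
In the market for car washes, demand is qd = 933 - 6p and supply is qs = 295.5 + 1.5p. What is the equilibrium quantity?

Set qd = qs: 933 - 6p = 295.5 + 1.5p.
637.5 = 7.5p, so p* = 85.
q* = 933 − 6(85) = 423.

q* = 423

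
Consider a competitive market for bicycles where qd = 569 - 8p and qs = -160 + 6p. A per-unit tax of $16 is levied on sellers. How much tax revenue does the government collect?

Pre-tax equilibrium: p* = 729/14, q* = 1067/7.
Tax on sellers shifts supply to qs = -160 + 6(p − 16) = -256 + 6p.
569 - 8p = -256 + 6p gives buyer price pb = 825/14; sellers receive ps = 825/14 − 16 = 601/14.
New quantity: q = 569 − 8(825/14) = 683/7.
Revenue = 16 × 683/7 = 10928/7.

Tax revenue = 10928/7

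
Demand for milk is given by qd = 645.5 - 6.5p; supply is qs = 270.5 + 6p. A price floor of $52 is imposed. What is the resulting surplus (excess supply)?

Equilibrium price would be p* = 30, so the floor at 52 binds.
At p = 52: qd = 307.5, qs = 582.5.
Surplus = 582.5 − 307.5 = 275.

Surplus = 275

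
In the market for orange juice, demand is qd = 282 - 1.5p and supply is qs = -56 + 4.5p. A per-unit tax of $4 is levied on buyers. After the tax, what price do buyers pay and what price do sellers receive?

Pre-tax equilibrium: p* = 169/3, q* = 197.5.
Tax on buyers shifts demand to qd = 282 − 1.5(p + 4) = 276 - 1.5p.
276 - 1.5p = -56 + 4.5p gives seller price ps = 166/3; buyers pay pb = 166/3 + 4 = 178/3.
New quantity: q = 282 − 1.5(178/3) = 193.

Buyers pay 178/3, sellers receive 166/3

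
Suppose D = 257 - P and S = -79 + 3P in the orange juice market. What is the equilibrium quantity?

Q* = 173

Set D = S: 257 - P = -79 + 3P.
336 = 4P, so P* = 84.
Q* = 257 − 1(84) = 173.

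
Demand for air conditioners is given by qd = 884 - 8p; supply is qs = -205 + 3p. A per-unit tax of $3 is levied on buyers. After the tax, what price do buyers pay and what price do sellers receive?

Pre-tax equilibrium: p* = 99, q* = 92.
Tax on buyers shifts demand to qd = 884 − 8(p + 3) = 860 - 8p.
860 - 8p = -205 + 3p gives seller price ps = 1065/11; buyers pay pb = 1065/11 + 3 = 1098/11.
New quantity: q = 884 − 8(1098/11) = 940/11.

Buyers pay 1098/11, sellers receive 1065/11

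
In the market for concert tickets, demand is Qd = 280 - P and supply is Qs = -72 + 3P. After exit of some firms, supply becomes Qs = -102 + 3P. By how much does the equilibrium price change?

ΔP = 7.5

Original equilibrium: P* = 88, Q* = 192.
New equilibrium: 280 - P = -102 + 3P, so 382 = 4P and P' = 95.5; Q' = 280 − 1(95.5) = 184.5.
Change in price: 95.5 − 88 = 7.5.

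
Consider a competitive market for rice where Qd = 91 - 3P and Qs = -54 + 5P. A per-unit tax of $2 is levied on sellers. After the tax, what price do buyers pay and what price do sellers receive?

Pre-tax equilibrium: P* = 18.125, Q* = 36.625.
Tax on sellers shifts supply to Qs = -54 + 5(P − 2) = -64 + 5P.
91 - 3P = -64 + 5P gives buyer price Pb = 19.375; sellers receive Ps = 19.375 − 2 = 17.375.
New quantity: Q = 91 − 3(19.375) = 32.875.

Buyers pay $19.375, sellers receive $17.375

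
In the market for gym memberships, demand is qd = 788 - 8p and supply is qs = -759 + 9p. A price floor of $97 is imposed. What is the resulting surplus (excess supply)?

Surplus = 102

Equilibrium price would be p* = 91, so the floor at 97 binds.
At p = 97: qd = 12, qs = 114.
Surplus = 114 − 12 = 102.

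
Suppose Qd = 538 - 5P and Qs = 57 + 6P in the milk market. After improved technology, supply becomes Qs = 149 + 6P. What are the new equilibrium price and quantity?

P' = 389/11, Q' = 3973/11

Original equilibrium: P* = 481/11, Q* = 3513/11.
New equilibrium: 538 - 5P = 149 + 6P, so 389 = 11P and P' = 389/11; Q' = 538 − 5(389/11) = 3973/11.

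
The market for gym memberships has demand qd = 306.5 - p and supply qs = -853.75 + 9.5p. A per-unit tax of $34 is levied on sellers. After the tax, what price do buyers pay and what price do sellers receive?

Buyers pay 5933/42, sellers receive 4505/42

Pre-tax equilibrium: p* = 110.5, q* = 196.
Tax on sellers shifts supply to qs = -853.75 + 9.5(p − 34) = -1176.75 + 9.5p.
306.5 - p = -1176.75 + 9.5p gives buyer price pb = 5933/42; sellers receive ps = 5933/42 − 34 = 4505/42.
New quantity: q = 306.5 − 1(5933/42) = 3470/21.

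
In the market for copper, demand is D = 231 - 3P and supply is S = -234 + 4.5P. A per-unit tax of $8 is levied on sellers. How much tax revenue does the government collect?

Tax revenue = 244.8

Pre-tax equilibrium: P* = 62, Q* = 45.
Tax on sellers shifts supply to S = -234 + 4.5(P − 8) = -270 + 4.5P.
231 - 3P = -270 + 4.5P gives buyer price Pb = 66.8; sellers receive Ps = 66.8 − 8 = 58.8.
New quantity: Q = 231 − 3(66.8) = 30.6.
Revenue = 8 × 30.6 = 244.8.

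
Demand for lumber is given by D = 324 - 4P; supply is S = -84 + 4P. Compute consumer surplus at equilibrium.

Equilibrium: 324 - 4P = -84 + 4P gives P* = 51, Q* = 120.
Demand choke price (D = 0): P = 81.
CS = ½(81 − 51)(120) = 1800.

Consumer surplus = 1800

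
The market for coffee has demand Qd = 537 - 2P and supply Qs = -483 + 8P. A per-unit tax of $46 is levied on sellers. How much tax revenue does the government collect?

Pre-tax equilibrium: P* = 102, Q* = 333.
Tax on sellers shifts supply to Qs = -483 + 8(P − 46) = -851 + 8P.
537 - 2P = -851 + 8P gives buyer price Pb = 138.8; sellers receive Ps = 138.8 − 46 = 92.8.
New quantity: Q = 537 − 2(138.8) = 259.4.
Revenue = 46 × 259.4 = 11932.4.

Tax revenue = 11932.4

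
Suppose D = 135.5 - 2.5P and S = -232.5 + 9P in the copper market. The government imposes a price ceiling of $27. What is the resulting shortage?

Shortage = 57.5

Equilibrium price would be P* = 32, so the ceiling at 27 binds.
At P = 27: D = 135.5 − 2.5(27) = 68, S = -232.5 + 9(27) = 10.5.
Shortage = 68 − 10.5 = 57.5.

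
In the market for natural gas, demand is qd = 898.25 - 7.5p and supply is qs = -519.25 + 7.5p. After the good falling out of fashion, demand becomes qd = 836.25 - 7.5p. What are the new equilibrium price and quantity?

p' = 2711/30, q' = 158.5

Original equilibrium: p* = 94.5, q* = 189.5.
New equilibrium: 836.25 - 7.5p = -519.25 + 7.5p, so 1355.5 = 15p and p' = 2711/30; q' = 836.25 − 7.5(2711/30) = 158.5.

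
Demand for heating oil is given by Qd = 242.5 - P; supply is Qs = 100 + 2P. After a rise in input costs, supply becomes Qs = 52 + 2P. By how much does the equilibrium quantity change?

Original equilibrium: P* = 47.5, Q* = 195.
New equilibrium: 242.5 - P = 52 + 2P, so 190.5 = 3P and P' = 63.5; Q' = 242.5 − 1(63.5) = 179.
Change in quantity: 179 − 195 = -16.

ΔQ = -16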